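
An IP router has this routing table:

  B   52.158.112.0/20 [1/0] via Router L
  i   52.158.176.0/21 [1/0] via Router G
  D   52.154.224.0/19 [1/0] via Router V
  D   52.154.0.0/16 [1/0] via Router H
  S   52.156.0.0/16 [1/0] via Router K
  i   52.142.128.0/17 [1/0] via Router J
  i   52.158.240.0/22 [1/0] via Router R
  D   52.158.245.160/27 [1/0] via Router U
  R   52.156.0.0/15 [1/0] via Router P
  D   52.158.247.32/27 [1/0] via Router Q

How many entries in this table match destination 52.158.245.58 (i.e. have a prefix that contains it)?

0

No listed prefix contains 52.158.245.58.
Total matching entries: 0.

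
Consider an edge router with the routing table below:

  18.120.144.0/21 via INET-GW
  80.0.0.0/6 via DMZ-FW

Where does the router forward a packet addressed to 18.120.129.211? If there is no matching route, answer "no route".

No entry's prefix contains 18.120.129.211; there is no default route.

no route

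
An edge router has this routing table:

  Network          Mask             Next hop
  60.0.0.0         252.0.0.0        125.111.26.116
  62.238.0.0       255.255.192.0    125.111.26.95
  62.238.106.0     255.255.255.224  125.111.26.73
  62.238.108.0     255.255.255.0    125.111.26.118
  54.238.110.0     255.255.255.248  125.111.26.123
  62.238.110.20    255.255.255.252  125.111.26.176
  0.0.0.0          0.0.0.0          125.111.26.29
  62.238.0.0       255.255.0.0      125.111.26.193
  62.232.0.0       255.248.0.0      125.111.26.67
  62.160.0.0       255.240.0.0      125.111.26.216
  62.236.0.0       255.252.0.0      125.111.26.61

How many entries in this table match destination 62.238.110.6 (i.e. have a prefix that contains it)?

5

Prefixes containing 62.238.110.6:
  0.0.0.0/0 (default, matches everything)
  60.0.0.0/6 (60.0.0.0 - 63.255.255.255)
  62.232.0.0/13 (62.232.0.0 - 62.239.255.255)
  62.236.0.0/14 (62.236.0.0 - 62.239.255.255)
  62.238.0.0/16 (62.238.0.0 - 62.238.255.255)
Total matching entries: 5.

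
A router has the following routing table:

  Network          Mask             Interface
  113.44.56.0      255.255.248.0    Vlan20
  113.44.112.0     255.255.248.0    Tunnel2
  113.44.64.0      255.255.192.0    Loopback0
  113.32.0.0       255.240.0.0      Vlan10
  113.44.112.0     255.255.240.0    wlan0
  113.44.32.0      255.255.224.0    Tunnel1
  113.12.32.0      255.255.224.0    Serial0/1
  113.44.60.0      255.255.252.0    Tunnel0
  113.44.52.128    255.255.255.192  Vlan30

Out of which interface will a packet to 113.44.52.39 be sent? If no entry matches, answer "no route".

Routes whose prefix contains 113.44.52.39:
  113.32.0.0/12 (113.32.0.0 - 113.47.255.255) -> Vlan10
  113.44.32.0/19 (113.44.32.0 - 113.44.63.255) -> Tunnel1
More-specific entries that do NOT match:
  113.44.52.128/26 (113.44.52.128 - 113.44.52.191) does not contain 113.44.52.39
  113.44.60.0/22 (113.44.60.0 - 113.44.63.255) does not contain 113.44.52.39
  113.44.56.0/21 (113.44.56.0 - 113.44.63.255) does not contain 113.44.52.39
  113.44.112.0/21 (113.44.112.0 - 113.44.119.255) does not contain 113.44.52.39
  113.44.112.0/20 (113.44.112.0 - 113.44.127.255) does not contain 113.44.52.39
Longest matching prefix is /19 -> interface Tunnel1.

Tunnel1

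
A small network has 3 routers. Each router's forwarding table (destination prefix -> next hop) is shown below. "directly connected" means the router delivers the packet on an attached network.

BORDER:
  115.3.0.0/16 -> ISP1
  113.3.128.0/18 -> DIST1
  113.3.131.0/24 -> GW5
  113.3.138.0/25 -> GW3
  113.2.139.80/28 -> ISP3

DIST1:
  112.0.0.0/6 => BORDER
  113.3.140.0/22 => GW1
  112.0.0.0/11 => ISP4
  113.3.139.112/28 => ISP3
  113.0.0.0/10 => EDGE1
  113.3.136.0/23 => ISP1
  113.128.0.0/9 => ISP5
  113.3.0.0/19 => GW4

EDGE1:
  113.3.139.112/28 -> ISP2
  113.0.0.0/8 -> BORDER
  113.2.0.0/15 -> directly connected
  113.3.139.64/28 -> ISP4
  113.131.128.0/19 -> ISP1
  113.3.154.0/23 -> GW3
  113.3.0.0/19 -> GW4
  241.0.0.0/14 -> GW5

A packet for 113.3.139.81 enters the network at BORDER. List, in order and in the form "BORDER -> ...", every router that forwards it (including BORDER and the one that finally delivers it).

BORDER -> DIST1 -> EDGE1

At BORDER: longest match for 113.3.139.81 is 113.3.128.0/18 -> DIST1
At DIST1: longest match for 113.3.139.81 is 113.0.0.0/10 -> EDGE1
At EDGE1: longest match for 113.3.139.81 is 113.2.0.0/15 -> directly connected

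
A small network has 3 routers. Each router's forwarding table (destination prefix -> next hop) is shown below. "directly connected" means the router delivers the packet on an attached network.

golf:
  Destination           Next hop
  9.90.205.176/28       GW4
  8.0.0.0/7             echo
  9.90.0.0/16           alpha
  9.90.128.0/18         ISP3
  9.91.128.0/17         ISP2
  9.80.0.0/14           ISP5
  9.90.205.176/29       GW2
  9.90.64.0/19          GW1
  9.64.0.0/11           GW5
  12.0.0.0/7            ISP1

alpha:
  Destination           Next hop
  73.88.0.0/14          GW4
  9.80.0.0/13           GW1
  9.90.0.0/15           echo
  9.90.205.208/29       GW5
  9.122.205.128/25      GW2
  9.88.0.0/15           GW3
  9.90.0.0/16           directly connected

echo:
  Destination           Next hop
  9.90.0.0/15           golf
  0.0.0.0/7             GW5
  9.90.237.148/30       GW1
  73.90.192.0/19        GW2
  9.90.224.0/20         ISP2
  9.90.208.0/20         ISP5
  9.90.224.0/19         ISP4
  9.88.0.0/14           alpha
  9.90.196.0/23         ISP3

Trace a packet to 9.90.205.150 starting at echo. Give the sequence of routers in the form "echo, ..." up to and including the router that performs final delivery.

At echo: longest match for 9.90.205.150 is 9.90.0.0/15 -> golf
At golf: longest match for 9.90.205.150 is 9.90.0.0/16 -> alpha
At alpha: longest match for 9.90.205.150 is 9.90.0.0/16 -> directly connected

echo, golf, alpha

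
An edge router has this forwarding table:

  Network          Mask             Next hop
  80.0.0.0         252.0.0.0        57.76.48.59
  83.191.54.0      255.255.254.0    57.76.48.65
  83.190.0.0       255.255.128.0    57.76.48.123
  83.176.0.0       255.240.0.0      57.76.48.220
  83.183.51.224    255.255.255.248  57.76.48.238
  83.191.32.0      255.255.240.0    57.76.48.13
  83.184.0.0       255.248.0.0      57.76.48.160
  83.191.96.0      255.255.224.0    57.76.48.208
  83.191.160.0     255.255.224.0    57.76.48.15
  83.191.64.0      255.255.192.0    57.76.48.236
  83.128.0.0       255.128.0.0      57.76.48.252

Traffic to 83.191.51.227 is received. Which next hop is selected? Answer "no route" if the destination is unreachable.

Routes whose prefix contains 83.191.51.227:
  80.0.0.0/6 (80.0.0.0 - 83.255.255.255) -> 57.76.48.59
  83.128.0.0/9 (83.128.0.0 - 83.255.255.255) -> 57.76.48.252
  83.176.0.0/12 (83.176.0.0 - 83.191.255.255) -> 57.76.48.220
  83.184.0.0/13 (83.184.0.0 - 83.191.255.255) -> 57.76.48.160
More-specific entries that do NOT match:
  83.183.51.224/29 (83.183.51.224 - 83.183.51.231) does not contain 83.191.51.227
  83.191.54.0/23 (83.191.54.0 - 83.191.55.255) does not contain 83.191.51.227
  83.191.32.0/20 (83.191.32.0 - 83.191.47.255) does not contain 83.191.51.227
  83.191.96.0/19 (83.191.96.0 - 83.191.127.255) does not contain 83.191.51.227
  83.191.160.0/19 (83.191.160.0 - 83.191.191.255) does not contain 83.191.51.227
  83.191.64.0/18 (83.191.64.0 - 83.191.127.255) does not contain 83.191.51.227
  83.190.0.0/17 (83.190.0.0 - 83.190.127.255) does not contain 83.191.51.227
Longest matching prefix is /13 -> next hop 57.76.48.160.

57.76.48.160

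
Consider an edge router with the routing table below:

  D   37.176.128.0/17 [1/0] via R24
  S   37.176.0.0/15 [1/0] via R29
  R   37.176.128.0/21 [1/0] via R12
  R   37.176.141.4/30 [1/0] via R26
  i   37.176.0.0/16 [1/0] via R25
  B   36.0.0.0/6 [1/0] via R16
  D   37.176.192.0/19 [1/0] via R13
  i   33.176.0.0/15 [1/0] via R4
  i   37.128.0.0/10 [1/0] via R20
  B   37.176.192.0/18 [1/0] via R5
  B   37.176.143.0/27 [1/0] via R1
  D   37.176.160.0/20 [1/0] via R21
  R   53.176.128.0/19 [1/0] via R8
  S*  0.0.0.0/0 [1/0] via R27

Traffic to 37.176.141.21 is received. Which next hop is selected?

Routes whose prefix contains 37.176.141.21:
  0.0.0.0/0 (default, matches everything) -> R27
  36.0.0.0/6 (36.0.0.0 - 39.255.255.255) -> R16
  37.128.0.0/10 (37.128.0.0 - 37.191.255.255) -> R20
  37.176.0.0/15 (37.176.0.0 - 37.177.255.255) -> R29
  37.176.0.0/16 (37.176.0.0 - 37.176.255.255) -> R25
  37.176.128.0/17 (37.176.128.0 - 37.176.255.255) -> R24
More-specific entries that do NOT match:
  37.176.141.4/30 (37.176.141.4 - 37.176.141.7) does not contain 37.176.141.21
  37.176.143.0/27 (37.176.143.0 - 37.176.143.31) does not contain 37.176.141.21
  37.176.128.0/21 (37.176.128.0 - 37.176.135.255) does not contain 37.176.141.21
  37.176.160.0/20 (37.176.160.0 - 37.176.175.255) does not contain 37.176.141.21
  37.176.192.0/19 (37.176.192.0 - 37.176.223.255) does not contain 37.176.141.21
  53.176.128.0/19 (53.176.128.0 - 53.176.159.255) does not contain 37.176.141.21
  37.176.192.0/18 (37.176.192.0 - 37.176.255.255) does not contain 37.176.141.21
Longest matching prefix is /17 -> next hop R24.

R24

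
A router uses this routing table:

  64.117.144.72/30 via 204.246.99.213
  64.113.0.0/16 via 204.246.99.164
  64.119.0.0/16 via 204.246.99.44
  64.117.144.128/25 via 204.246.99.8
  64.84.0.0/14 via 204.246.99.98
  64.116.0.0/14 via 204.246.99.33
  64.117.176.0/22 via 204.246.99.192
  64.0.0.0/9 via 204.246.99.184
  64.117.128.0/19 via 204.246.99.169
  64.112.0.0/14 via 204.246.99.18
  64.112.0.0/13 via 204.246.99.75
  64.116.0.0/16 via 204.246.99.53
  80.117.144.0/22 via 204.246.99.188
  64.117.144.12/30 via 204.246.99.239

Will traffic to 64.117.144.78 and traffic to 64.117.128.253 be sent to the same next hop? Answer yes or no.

yes

64.117.144.78: longest match 64.117.128.0/19 -> 204.246.99.169
64.117.128.253: longest match 64.117.128.0/19 -> 204.246.99.169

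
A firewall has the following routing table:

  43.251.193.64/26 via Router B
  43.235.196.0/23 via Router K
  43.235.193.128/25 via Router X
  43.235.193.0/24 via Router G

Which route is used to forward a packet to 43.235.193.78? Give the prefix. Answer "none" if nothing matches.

Entries matching 43.235.193.78:
  43.235.193.0/24 (43.235.193.0 - 43.235.193.255)
Most specific is 43.235.193.0/24.

43.235.193.0/24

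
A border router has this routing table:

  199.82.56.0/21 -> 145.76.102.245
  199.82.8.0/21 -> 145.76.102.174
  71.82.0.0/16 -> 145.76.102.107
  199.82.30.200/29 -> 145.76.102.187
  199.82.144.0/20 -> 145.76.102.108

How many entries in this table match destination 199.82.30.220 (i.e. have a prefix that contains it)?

0

No listed prefix contains 199.82.30.220.
Total matching entries: 0.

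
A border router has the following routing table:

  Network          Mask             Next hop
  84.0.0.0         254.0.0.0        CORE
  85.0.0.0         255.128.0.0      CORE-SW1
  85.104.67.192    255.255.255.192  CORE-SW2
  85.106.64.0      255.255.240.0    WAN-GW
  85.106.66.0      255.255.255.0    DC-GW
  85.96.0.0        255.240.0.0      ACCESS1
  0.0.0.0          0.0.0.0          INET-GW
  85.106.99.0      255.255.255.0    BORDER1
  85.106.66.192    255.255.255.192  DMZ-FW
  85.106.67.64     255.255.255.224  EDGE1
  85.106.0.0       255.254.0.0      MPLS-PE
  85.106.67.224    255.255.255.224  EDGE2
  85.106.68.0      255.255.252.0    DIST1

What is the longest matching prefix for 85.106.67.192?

85.106.64.0/20

Entries matching 85.106.67.192:
  0.0.0.0/0 (default, matches everything)
  84.0.0.0/7 (84.0.0.0 - 85.255.255.255)
  85.0.0.0/9 (85.0.0.0 - 85.127.255.255)
  85.96.0.0/12 (85.96.0.0 - 85.111.255.255)
  85.106.0.0/15 (85.106.0.0 - 85.107.255.255)
  85.106.64.0/20 (85.106.64.0 - 85.106.79.255)
Most specific is 85.106.64.0/20.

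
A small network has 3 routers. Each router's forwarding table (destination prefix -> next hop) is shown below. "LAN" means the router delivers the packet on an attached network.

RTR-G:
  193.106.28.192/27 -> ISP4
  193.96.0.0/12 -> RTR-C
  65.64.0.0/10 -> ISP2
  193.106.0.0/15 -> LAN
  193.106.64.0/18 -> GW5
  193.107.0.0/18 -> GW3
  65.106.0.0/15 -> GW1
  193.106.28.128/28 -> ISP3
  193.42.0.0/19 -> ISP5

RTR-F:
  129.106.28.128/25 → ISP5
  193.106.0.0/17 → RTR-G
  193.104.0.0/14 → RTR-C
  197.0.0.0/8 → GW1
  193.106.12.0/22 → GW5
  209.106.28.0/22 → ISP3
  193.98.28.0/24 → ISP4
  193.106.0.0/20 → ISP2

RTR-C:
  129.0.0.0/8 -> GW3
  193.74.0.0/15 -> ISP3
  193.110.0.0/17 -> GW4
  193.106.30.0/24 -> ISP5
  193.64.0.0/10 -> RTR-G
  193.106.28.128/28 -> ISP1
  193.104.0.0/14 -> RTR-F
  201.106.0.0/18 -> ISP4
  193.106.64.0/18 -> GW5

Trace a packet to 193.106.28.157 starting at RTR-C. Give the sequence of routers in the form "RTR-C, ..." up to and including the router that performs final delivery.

At RTR-C: longest match for 193.106.28.157 is 193.104.0.0/14 -> RTR-F
At RTR-F: longest match for 193.106.28.157 is 193.106.0.0/17 -> RTR-G
At RTR-G: longest match for 193.106.28.157 is 193.106.0.0/15 -> LAN

RTR-C, RTR-F, RTR-G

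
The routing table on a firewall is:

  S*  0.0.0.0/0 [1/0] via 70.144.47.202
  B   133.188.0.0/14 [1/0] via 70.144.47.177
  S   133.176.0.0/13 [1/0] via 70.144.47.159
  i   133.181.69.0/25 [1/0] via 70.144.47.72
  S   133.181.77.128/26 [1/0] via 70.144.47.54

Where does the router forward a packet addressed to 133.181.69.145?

Routes whose prefix contains 133.181.69.145:
  0.0.0.0/0 (default, matches everything) -> 70.144.47.202
  133.176.0.0/13 (133.176.0.0 - 133.183.255.255) -> 70.144.47.159
More-specific entries that do NOT match:
  133.181.77.128/26 (133.181.77.128 - 133.181.77.191) does not contain 133.181.69.145
  133.181.69.0/25 (133.181.69.0 - 133.181.69.127) does not contain 133.181.69.145
  133.188.0.0/14 (133.188.0.0 - 133.191.255.255) does not contain 133.181.69.145
Longest matching prefix is /13 -> next hop 70.144.47.159.

70.144.47.159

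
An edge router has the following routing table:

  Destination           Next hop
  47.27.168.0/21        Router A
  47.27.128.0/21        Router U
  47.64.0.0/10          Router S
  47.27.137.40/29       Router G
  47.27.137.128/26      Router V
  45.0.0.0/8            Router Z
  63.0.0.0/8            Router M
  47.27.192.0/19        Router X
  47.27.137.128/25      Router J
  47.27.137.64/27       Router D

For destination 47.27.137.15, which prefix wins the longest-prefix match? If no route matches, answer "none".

47.27.137.15 is outside every listed prefix and there is no default route.

none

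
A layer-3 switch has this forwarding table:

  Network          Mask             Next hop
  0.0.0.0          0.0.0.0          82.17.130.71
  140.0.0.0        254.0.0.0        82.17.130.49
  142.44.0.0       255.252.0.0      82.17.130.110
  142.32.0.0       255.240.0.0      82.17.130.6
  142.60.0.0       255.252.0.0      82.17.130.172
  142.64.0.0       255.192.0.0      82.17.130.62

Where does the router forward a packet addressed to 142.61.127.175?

82.17.130.172

Routes whose prefix contains 142.61.127.175:
  0.0.0.0/0 (default, matches everything) -> 82.17.130.71
  142.60.0.0/14 (142.60.0.0 - 142.63.255.255) -> 82.17.130.172
Longest matching prefix is /14 -> next hop 82.17.130.172.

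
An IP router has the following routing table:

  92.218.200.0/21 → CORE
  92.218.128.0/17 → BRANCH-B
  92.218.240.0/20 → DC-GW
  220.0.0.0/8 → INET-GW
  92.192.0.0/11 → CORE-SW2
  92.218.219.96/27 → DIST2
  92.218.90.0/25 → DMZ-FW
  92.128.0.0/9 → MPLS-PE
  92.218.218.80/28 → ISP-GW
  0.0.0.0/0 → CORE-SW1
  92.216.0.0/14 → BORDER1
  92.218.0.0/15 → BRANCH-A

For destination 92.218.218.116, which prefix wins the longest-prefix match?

92.218.128.0/17

Entries matching 92.218.218.116:
  0.0.0.0/0 (default, matches everything)
  92.128.0.0/9 (92.128.0.0 - 92.255.255.255)
  92.192.0.0/11 (92.192.0.0 - 92.223.255.255)
  92.216.0.0/14 (92.216.0.0 - 92.219.255.255)
  92.218.0.0/15 (92.218.0.0 - 92.219.255.255)
  92.218.128.0/17 (92.218.128.0 - 92.218.255.255)
Most specific is 92.218.128.0/17.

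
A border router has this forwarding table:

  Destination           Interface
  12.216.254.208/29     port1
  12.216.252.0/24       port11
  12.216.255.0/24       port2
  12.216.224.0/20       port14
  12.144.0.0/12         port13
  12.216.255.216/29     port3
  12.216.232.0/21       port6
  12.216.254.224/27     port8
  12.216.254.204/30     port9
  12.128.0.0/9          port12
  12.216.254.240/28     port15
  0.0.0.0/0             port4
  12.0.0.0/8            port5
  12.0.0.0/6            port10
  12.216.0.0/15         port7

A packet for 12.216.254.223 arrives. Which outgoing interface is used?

port7

Routes whose prefix contains 12.216.254.223:
  0.0.0.0/0 (default, matches everything) -> port4
  12.0.0.0/6 (12.0.0.0 - 15.255.255.255) -> port10
  12.0.0.0/8 (12.0.0.0 - 12.255.255.255) -> port5
  12.128.0.0/9 (12.128.0.0 - 12.255.255.255) -> port12
  12.216.0.0/15 (12.216.0.0 - 12.217.255.255) -> port7
More-specific entries that do NOT match:
  12.216.254.204/30 (12.216.254.204 - 12.216.254.207) does not contain 12.216.254.223
  12.216.254.208/29 (12.216.254.208 - 12.216.254.215) does not contain 12.216.254.223
  12.216.255.216/29 (12.216.255.216 - 12.216.255.223) does not contain 12.216.254.223
  12.216.254.240/28 (12.216.254.240 - 12.216.254.255) does not contain 12.216.254.223
  12.216.254.224/27 (12.216.254.224 - 12.216.254.255) does not contain 12.216.254.223
  12.216.252.0/24 (12.216.252.0 - 12.216.252.255) does not contain 12.216.254.223
  12.216.255.0/24 (12.216.255.0 - 12.216.255.255) does not contain 12.216.254.223
  12.216.232.0/21 (12.216.232.0 - 12.216.239.255) does not contain 12.216.254.223
  12.216.224.0/20 (12.216.224.0 - 12.216.239.255) does not contain 12.216.254.223
Longest matching prefix is /15 -> interface port7.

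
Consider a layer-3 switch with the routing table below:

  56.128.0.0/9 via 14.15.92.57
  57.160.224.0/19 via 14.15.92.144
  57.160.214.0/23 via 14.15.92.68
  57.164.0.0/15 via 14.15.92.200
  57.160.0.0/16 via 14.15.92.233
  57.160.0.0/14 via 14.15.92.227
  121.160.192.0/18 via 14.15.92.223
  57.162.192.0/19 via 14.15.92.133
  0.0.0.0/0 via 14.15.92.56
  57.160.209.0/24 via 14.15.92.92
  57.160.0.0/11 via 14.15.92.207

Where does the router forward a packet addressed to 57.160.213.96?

14.15.92.233

Routes whose prefix contains 57.160.213.96:
  0.0.0.0/0 (default, matches everything) -> 14.15.92.56
  57.160.0.0/11 (57.160.0.0 - 57.191.255.255) -> 14.15.92.207
  57.160.0.0/14 (57.160.0.0 - 57.163.255.255) -> 14.15.92.227
  57.160.0.0/16 (57.160.0.0 - 57.160.255.255) -> 14.15.92.233
More-specific entries that do NOT match:
  57.160.209.0/24 (57.160.209.0 - 57.160.209.255) does not contain 57.160.213.96
  57.160.214.0/23 (57.160.214.0 - 57.160.215.255) does not contain 57.160.213.96
  57.160.224.0/19 (57.160.224.0 - 57.160.255.255) does not contain 57.160.213.96
  57.162.192.0/19 (57.162.192.0 - 57.162.223.255) does not contain 57.160.213.96
  121.160.192.0/18 (121.160.192.0 - 121.160.255.255) does not contain 57.160.213.96
Longest matching prefix is /16 -> next hop 14.15.92.233.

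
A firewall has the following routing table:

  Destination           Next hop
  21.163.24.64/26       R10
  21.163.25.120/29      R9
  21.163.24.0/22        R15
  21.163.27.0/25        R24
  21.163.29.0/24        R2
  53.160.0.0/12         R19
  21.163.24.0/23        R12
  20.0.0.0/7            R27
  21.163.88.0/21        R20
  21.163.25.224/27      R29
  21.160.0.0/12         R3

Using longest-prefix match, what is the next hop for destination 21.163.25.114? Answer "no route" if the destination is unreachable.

R12

Routes whose prefix contains 21.163.25.114:
  20.0.0.0/7 (20.0.0.0 - 21.255.255.255) -> R27
  21.160.0.0/12 (21.160.0.0 - 21.175.255.255) -> R3
  21.163.24.0/22 (21.163.24.0 - 21.163.27.255) -> R15
  21.163.24.0/23 (21.163.24.0 - 21.163.25.255) -> R12
More-specific entries that do NOT match:
  21.163.25.120/29 (21.163.25.120 - 21.163.25.127) does not contain 21.163.25.114
  21.163.25.224/27 (21.163.25.224 - 21.163.25.255) does not contain 21.163.25.114
  21.163.24.64/26 (21.163.24.64 - 21.163.24.127) does not contain 21.163.25.114
  21.163.27.0/25 (21.163.27.0 - 21.163.27.127) does not contain 21.163.25.114
  21.163.29.0/24 (21.163.29.0 - 21.163.29.255) does not contain 21.163.25.114
Longest matching prefix is /23 -> next hop R12.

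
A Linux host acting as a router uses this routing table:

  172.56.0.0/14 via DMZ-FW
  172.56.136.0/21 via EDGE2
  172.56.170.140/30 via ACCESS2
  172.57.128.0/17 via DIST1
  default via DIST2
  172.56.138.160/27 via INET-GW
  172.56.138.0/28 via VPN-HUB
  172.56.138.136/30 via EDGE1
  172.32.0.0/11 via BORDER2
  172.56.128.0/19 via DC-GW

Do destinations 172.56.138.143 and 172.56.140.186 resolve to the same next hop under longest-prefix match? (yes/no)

172.56.138.143: longest match 172.56.136.0/21 -> EDGE2
172.56.140.186: longest match 172.56.136.0/21 -> EDGE2

yes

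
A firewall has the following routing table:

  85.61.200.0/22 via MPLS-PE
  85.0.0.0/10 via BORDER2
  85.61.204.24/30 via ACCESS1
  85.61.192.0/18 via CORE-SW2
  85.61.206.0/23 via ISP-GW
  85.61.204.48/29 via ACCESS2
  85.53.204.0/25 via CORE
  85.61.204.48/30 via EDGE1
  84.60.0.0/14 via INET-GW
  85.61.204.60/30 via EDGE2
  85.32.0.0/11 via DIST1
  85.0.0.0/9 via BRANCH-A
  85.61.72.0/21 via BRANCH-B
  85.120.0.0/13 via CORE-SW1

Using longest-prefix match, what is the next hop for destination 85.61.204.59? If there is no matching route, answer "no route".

Routes whose prefix contains 85.61.204.59:
  85.0.0.0/9 (85.0.0.0 - 85.127.255.255) -> BRANCH-A
  85.0.0.0/10 (85.0.0.0 - 85.63.255.255) -> BORDER2
  85.32.0.0/11 (85.32.0.0 - 85.63.255.255) -> DIST1
  85.61.192.0/18 (85.61.192.0 - 85.61.255.255) -> CORE-SW2
More-specific entries that do NOT match:
  85.61.204.24/30 (85.61.204.24 - 85.61.204.27) does not contain 85.61.204.59
  85.61.204.48/30 (85.61.204.48 - 85.61.204.51) does not contain 85.61.204.59
  85.61.204.60/30 (85.61.204.60 - 85.61.204.63) does not contain 85.61.204.59
  85.61.204.48/29 (85.61.204.48 - 85.61.204.55) does not contain 85.61.204.59
  85.53.204.0/25 (85.53.204.0 - 85.53.204.127) does not contain 85.61.204.59
  85.61.206.0/23 (85.61.206.0 - 85.61.207.255) does not contain 85.61.204.59
  85.61.200.0/22 (85.61.200.0 - 85.61.203.255) does not contain 85.61.204.59
  85.61.72.0/21 (85.61.72.0 - 85.61.79.255) does not contain 85.61.204.59
Longest matching prefix is /18 -> next hop CORE-SW2.

CORE-SW2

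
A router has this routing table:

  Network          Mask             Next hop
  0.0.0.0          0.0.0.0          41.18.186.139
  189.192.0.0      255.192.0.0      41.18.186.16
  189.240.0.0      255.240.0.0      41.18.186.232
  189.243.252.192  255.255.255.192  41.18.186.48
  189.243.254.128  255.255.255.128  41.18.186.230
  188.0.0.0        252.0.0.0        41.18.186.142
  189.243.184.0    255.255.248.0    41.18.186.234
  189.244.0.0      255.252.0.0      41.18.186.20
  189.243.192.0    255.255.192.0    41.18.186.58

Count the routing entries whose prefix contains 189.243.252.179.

5

Prefixes containing 189.243.252.179:
  0.0.0.0/0 (default, matches everything)
  188.0.0.0/6 (188.0.0.0 - 191.255.255.255)
  189.192.0.0/10 (189.192.0.0 - 189.255.255.255)
  189.240.0.0/12 (189.240.0.0 - 189.255.255.255)
  189.243.192.0/18 (189.243.192.0 - 189.243.255.255)
Total matching entries: 5.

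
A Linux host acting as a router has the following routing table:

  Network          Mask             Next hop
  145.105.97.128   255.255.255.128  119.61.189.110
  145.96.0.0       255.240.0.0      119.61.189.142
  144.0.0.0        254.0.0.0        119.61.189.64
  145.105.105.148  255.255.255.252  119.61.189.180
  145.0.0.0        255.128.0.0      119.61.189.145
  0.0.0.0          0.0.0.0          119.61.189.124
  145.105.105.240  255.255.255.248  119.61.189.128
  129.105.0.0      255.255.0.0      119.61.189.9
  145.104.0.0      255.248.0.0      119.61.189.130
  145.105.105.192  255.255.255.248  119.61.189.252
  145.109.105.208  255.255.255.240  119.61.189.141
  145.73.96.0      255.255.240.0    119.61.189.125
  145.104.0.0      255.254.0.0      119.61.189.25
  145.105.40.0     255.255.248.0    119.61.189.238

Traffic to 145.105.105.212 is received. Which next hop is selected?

119.61.189.25

Routes whose prefix contains 145.105.105.212:
  0.0.0.0/0 (default, matches everything) -> 119.61.189.124
  144.0.0.0/7 (144.0.0.0 - 145.255.255.255) -> 119.61.189.64
  145.0.0.0/9 (145.0.0.0 - 145.127.255.255) -> 119.61.189.145
  145.96.0.0/12 (145.96.0.0 - 145.111.255.255) -> 119.61.189.142
  145.104.0.0/13 (145.104.0.0 - 145.111.255.255) -> 119.61.189.130
  145.104.0.0/15 (145.104.0.0 - 145.105.255.255) -> 119.61.189.25
More-specific entries that do NOT match:
  145.105.105.148/30 (145.105.105.148 - 145.105.105.151) does not contain 145.105.105.212
  145.105.105.240/29 (145.105.105.240 - 145.105.105.247) does not contain 145.105.105.212
  145.105.105.192/29 (145.105.105.192 - 145.105.105.199) does not contain 145.105.105.212
  145.109.105.208/28 (145.109.105.208 - 145.109.105.223) does not contain 145.105.105.212
  145.105.97.128/25 (145.105.97.128 - 145.105.97.255) does not contain 145.105.105.212
  145.105.40.0/21 (145.105.40.0 - 145.105.47.255) does not contain 145.105.105.212
  145.73.96.0/20 (145.73.96.0 - 145.73.111.255) does not contain 145.105.105.212
  129.105.0.0/16 (129.105.0.0 - 129.105.255.255) does not contain 145.105.105.212
Longest matching prefix is /15 -> next hop 119.61.189.25.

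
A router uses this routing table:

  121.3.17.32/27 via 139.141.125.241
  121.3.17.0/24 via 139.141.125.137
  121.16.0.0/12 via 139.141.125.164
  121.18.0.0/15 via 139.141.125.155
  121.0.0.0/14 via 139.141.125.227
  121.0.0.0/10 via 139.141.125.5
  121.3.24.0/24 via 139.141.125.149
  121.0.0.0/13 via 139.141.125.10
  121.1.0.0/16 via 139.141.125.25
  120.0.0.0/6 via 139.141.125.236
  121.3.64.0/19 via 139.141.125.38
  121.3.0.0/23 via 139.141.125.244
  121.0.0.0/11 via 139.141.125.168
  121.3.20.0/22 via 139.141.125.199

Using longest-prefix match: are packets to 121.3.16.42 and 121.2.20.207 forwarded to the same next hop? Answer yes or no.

yes

121.3.16.42: longest match 121.0.0.0/14 -> 139.141.125.227
121.2.20.207: longest match 121.0.0.0/14 -> 139.141.125.227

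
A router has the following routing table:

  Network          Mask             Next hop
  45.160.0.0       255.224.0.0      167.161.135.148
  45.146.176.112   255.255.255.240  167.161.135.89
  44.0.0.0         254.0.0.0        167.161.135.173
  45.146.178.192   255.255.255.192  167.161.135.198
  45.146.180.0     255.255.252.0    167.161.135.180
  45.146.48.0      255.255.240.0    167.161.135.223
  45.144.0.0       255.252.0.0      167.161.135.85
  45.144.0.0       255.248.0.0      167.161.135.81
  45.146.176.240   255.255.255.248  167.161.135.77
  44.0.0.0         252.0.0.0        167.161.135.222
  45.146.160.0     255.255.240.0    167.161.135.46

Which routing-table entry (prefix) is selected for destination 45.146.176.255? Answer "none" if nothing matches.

45.144.0.0/14

Entries matching 45.146.176.255:
  44.0.0.0/6 (44.0.0.0 - 47.255.255.255)
  44.0.0.0/7 (44.0.0.0 - 45.255.255.255)
  45.144.0.0/13 (45.144.0.0 - 45.151.255.255)
  45.144.0.0/14 (45.144.0.0 - 45.147.255.255)
Most specific is 45.144.0.0/14.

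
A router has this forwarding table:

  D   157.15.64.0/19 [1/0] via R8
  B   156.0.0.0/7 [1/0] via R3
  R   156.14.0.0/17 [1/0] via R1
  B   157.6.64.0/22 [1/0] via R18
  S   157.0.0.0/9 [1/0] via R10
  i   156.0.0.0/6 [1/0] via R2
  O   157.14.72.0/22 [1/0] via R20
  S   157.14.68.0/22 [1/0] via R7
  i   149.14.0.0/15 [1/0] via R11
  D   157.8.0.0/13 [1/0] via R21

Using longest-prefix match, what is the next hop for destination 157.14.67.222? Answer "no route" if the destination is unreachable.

Routes whose prefix contains 157.14.67.222:
  156.0.0.0/6 (156.0.0.0 - 159.255.255.255) -> R2
  156.0.0.0/7 (156.0.0.0 - 157.255.255.255) -> R3
  157.0.0.0/9 (157.0.0.0 - 157.127.255.255) -> R10
  157.8.0.0/13 (157.8.0.0 - 157.15.255.255) -> R21
More-specific entries that do NOT match:
  157.6.64.0/22 (157.6.64.0 - 157.6.67.255) does not contain 157.14.67.222
  157.14.72.0/22 (157.14.72.0 - 157.14.75.255) does not contain 157.14.67.222
  157.14.68.0/22 (157.14.68.0 - 157.14.71.255) does not contain 157.14.67.222
  157.15.64.0/19 (157.15.64.0 - 157.15.95.255) does not contain 157.14.67.222
  156.14.0.0/17 (156.14.0.0 - 156.14.127.255) does not contain 157.14.67.222
  149.14.0.0/15 (149.14.0.0 - 149.15.255.255) does not contain 157.14.67.222
Longest matching prefix is /13 -> next hop R21.

R21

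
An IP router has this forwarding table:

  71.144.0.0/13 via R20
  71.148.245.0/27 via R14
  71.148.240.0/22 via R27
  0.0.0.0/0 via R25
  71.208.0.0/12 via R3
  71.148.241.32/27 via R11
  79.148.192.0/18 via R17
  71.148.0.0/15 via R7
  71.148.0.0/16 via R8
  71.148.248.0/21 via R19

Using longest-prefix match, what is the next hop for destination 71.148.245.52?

R8

Routes whose prefix contains 71.148.245.52:
  0.0.0.0/0 (default, matches everything) -> R25
  71.144.0.0/13 (71.144.0.0 - 71.151.255.255) -> R20
  71.148.0.0/15 (71.148.0.0 - 71.149.255.255) -> R7
  71.148.0.0/16 (71.148.0.0 - 71.148.255.255) -> R8
More-specific entries that do NOT match:
  71.148.245.0/27 (71.148.245.0 - 71.148.245.31) does not contain 71.148.245.52
  71.148.241.32/27 (71.148.241.32 - 71.148.241.63) does not contain 71.148.245.52
  71.148.240.0/22 (71.148.240.0 - 71.148.243.255) does not contain 71.148.245.52
  71.148.248.0/21 (71.148.248.0 - 71.148.255.255) does not contain 71.148.245.52
  79.148.192.0/18 (79.148.192.0 - 79.148.255.255) does not contain 71.148.245.52
Longest matching prefix is /16 -> next hop R8.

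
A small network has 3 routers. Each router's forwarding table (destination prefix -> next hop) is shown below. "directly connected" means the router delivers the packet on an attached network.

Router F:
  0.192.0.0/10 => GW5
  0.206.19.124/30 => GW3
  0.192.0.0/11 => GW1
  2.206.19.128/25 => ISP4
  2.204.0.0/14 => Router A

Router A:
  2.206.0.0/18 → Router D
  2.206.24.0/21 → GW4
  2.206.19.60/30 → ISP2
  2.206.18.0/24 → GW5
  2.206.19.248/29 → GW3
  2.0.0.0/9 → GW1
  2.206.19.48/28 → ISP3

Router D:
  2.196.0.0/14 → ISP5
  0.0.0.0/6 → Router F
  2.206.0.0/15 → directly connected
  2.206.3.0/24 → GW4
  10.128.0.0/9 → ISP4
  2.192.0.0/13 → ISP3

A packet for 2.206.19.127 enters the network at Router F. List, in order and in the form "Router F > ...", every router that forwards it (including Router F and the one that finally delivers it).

Router F > Router A > Router D

At Router F: longest match for 2.206.19.127 is 2.204.0.0/14 -> Router A
At Router A: longest match for 2.206.19.127 is 2.206.0.0/18 -> Router D
At Router D: longest match for 2.206.19.127 is 2.206.0.0/15 -> directly connected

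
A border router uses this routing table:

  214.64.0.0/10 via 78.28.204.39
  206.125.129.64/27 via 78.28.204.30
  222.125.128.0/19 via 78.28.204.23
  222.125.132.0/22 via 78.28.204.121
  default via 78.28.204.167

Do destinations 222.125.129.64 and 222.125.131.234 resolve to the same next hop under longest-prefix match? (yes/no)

222.125.129.64: longest match 222.125.128.0/19 -> 78.28.204.23
222.125.131.234: longest match 222.125.128.0/19 -> 78.28.204.23

yes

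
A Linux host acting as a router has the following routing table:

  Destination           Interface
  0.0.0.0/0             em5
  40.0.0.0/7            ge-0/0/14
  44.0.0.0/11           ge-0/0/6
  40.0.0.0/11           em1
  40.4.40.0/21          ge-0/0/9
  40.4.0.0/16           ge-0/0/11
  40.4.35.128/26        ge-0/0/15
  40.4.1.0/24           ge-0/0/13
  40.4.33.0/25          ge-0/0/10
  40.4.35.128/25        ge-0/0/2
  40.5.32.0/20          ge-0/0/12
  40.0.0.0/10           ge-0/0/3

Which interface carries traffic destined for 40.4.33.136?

Routes whose prefix contains 40.4.33.136:
  0.0.0.0/0 (default, matches everything) -> em5
  40.0.0.0/7 (40.0.0.0 - 41.255.255.255) -> ge-0/0/14
  40.0.0.0/10 (40.0.0.0 - 40.63.255.255) -> ge-0/0/3
  40.0.0.0/11 (40.0.0.0 - 40.31.255.255) -> em1
  40.4.0.0/16 (40.4.0.0 - 40.4.255.255) -> ge-0/0/11
More-specific entries that do NOT match:
  40.4.35.128/26 (40.4.35.128 - 40.4.35.191) does not contain 40.4.33.136
  40.4.33.0/25 (40.4.33.0 - 40.4.33.127) does not contain 40.4.33.136
  40.4.35.128/25 (40.4.35.128 - 40.4.35.255) does not contain 40.4.33.136
  40.4.1.0/24 (40.4.1.0 - 40.4.1.255) does not contain 40.4.33.136
  40.4.40.0/21 (40.4.40.0 - 40.4.47.255) does not contain 40.4.33.136
  40.5.32.0/20 (40.5.32.0 - 40.5.47.255) does not contain 40.4.33.136
Longest matching prefix is /16 -> interface ge-0/0/11.

ge-0/0/11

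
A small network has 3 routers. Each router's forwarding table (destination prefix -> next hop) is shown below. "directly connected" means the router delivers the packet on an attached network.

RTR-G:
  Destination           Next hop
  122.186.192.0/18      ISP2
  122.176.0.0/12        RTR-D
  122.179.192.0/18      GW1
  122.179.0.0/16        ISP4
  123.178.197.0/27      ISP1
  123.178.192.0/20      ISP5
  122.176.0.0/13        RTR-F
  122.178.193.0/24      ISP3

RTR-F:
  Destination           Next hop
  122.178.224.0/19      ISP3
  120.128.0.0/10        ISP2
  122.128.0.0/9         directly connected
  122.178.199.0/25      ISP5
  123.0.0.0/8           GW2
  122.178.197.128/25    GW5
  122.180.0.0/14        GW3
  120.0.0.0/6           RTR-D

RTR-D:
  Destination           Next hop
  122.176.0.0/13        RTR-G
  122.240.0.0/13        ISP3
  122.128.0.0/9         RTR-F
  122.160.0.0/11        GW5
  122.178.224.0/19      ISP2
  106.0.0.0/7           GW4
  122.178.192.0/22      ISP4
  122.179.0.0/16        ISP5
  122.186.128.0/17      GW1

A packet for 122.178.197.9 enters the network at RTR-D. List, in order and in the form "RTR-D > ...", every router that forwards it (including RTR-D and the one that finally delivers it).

At RTR-D: longest match for 122.178.197.9 is 122.176.0.0/13 -> RTR-G
At RTR-G: longest match for 122.178.197.9 is 122.176.0.0/13 -> RTR-F
At RTR-F: longest match for 122.178.197.9 is 122.128.0.0/9 -> directly connected

RTR-D > RTR-G > RTR-F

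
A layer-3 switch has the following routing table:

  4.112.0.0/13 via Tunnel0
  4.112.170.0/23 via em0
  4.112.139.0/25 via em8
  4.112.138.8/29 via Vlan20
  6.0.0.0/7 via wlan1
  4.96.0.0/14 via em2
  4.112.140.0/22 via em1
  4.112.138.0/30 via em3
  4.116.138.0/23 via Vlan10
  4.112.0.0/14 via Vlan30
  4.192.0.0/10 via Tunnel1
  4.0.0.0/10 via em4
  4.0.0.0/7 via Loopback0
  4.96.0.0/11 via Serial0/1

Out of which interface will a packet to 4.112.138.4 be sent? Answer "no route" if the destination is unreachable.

Routes whose prefix contains 4.112.138.4:
  4.0.0.0/7 (4.0.0.0 - 5.255.255.255) -> Loopback0
  4.96.0.0/11 (4.96.0.0 - 4.127.255.255) -> Serial0/1
  4.112.0.0/13 (4.112.0.0 - 4.119.255.255) -> Tunnel0
  4.112.0.0/14 (4.112.0.0 - 4.115.255.255) -> Vlan30
More-specific entries that do NOT match:
  4.112.138.0/30 (4.112.138.0 - 4.112.138.3) does not contain 4.112.138.4
  4.112.138.8/29 (4.112.138.8 - 4.112.138.15) does not contain 4.112.138.4
  4.112.139.0/25 (4.112.139.0 - 4.112.139.127) does not contain 4.112.138.4
  4.112.170.0/23 (4.112.170.0 - 4.112.171.255) does not contain 4.112.138.4
  4.116.138.0/23 (4.116.138.0 - 4.116.139.255) does not contain 4.112.138.4
  4.112.140.0/22 (4.112.140.0 - 4.112.143.255) does not contain 4.112.138.4
Longest matching prefix is /14 -> interface Vlan30.

Vlan30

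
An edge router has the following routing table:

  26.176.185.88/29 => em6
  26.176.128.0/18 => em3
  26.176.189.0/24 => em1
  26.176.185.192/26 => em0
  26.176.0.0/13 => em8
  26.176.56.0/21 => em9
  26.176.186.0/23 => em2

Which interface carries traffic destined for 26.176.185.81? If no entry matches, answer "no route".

Routes whose prefix contains 26.176.185.81:
  26.176.0.0/13 (26.176.0.0 - 26.183.255.255) -> em8
  26.176.128.0/18 (26.176.128.0 - 26.176.191.255) -> em3
More-specific entries that do NOT match:
  26.176.185.88/29 (26.176.185.88 - 26.176.185.95) does not contain 26.176.185.81
  26.176.185.192/26 (26.176.185.192 - 26.176.185.255) does not contain 26.176.185.81
  26.176.189.0/24 (26.176.189.0 - 26.176.189.255) does not contain 26.176.185.81
  26.176.186.0/23 (26.176.186.0 - 26.176.187.255) does not contain 26.176.185.81
  26.176.56.0/21 (26.176.56.0 - 26.176.63.255) does not contain 26.176.185.81
Longest matching prefix is /18 -> interface em3.

em3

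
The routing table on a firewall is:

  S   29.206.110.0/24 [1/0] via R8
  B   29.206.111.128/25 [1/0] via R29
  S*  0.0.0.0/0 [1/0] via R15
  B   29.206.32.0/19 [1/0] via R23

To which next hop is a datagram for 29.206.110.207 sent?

Routes whose prefix contains 29.206.110.207:
  0.0.0.0/0 (default, matches everything) -> R15
  29.206.110.0/24 (29.206.110.0 - 29.206.110.255) -> R8
More-specific entries that do NOT match:
  29.206.111.128/25 (29.206.111.128 - 29.206.111.255) does not contain 29.206.110.207
Longest matching prefix is /24 -> next hop R8.

R8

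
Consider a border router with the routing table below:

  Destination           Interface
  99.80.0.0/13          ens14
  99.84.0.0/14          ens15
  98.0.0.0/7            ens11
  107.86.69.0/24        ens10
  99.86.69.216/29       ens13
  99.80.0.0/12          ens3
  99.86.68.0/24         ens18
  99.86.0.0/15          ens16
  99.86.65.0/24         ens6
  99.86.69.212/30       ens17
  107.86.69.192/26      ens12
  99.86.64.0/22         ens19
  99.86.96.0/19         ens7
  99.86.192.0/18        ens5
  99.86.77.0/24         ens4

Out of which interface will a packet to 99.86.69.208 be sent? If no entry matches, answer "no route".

Routes whose prefix contains 99.86.69.208:
  98.0.0.0/7 (98.0.0.0 - 99.255.255.255) -> ens11
  99.80.0.0/12 (99.80.0.0 - 99.95.255.255) -> ens3
  99.80.0.0/13 (99.80.0.0 - 99.87.255.255) -> ens14
  99.84.0.0/14 (99.84.0.0 - 99.87.255.255) -> ens15
  99.86.0.0/15 (99.86.0.0 - 99.87.255.255) -> ens16
More-specific entries that do NOT match:
  99.86.69.212/30 (99.86.69.212 - 99.86.69.215) does not contain 99.86.69.208
  99.86.69.216/29 (99.86.69.216 - 99.86.69.223) does not contain 99.86.69.208
  107.86.69.192/26 (107.86.69.192 - 107.86.69.255) does not contain 99.86.69.208
  107.86.69.0/24 (107.86.69.0 - 107.86.69.255) does not contain 99.86.69.208
  99.86.68.0/24 (99.86.68.0 - 99.86.68.255) does not contain 99.86.69.208
  99.86.65.0/24 (99.86.65.0 - 99.86.65.255) does not contain 99.86.69.208
  99.86.77.0/24 (99.86.77.0 - 99.86.77.255) does not contain 99.86.69.208
  99.86.64.0/22 (99.86.64.0 - 99.86.67.255) does not contain 99.86.69.208
  99.86.96.0/19 (99.86.96.0 - 99.86.127.255) does not contain 99.86.69.208
  99.86.192.0/18 (99.86.192.0 - 99.86.255.255) does not contain 99.86.69.208
Longest matching prefix is /15 -> interface ens16.

ens16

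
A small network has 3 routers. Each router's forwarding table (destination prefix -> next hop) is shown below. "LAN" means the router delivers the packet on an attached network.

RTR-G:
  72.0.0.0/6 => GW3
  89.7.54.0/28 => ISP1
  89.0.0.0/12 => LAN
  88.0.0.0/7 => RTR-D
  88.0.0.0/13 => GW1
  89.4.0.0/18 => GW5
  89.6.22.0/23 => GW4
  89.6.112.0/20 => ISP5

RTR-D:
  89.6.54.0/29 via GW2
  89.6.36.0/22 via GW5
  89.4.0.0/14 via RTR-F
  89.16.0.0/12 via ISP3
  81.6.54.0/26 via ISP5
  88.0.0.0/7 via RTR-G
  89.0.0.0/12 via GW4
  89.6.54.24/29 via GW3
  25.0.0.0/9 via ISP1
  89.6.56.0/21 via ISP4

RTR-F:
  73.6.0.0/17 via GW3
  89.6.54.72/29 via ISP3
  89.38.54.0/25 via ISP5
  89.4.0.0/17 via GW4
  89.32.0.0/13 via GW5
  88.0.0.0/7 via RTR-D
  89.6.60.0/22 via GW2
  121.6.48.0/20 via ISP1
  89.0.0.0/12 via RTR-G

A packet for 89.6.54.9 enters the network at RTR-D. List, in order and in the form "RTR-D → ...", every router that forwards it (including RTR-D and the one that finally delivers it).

At RTR-D: longest match for 89.6.54.9 is 89.4.0.0/14 -> RTR-F
At RTR-F: longest match for 89.6.54.9 is 89.0.0.0/12 -> RTR-G
At RTR-G: longest match for 89.6.54.9 is 89.0.0.0/12 -> LAN

RTR-D → RTR-F → RTR-G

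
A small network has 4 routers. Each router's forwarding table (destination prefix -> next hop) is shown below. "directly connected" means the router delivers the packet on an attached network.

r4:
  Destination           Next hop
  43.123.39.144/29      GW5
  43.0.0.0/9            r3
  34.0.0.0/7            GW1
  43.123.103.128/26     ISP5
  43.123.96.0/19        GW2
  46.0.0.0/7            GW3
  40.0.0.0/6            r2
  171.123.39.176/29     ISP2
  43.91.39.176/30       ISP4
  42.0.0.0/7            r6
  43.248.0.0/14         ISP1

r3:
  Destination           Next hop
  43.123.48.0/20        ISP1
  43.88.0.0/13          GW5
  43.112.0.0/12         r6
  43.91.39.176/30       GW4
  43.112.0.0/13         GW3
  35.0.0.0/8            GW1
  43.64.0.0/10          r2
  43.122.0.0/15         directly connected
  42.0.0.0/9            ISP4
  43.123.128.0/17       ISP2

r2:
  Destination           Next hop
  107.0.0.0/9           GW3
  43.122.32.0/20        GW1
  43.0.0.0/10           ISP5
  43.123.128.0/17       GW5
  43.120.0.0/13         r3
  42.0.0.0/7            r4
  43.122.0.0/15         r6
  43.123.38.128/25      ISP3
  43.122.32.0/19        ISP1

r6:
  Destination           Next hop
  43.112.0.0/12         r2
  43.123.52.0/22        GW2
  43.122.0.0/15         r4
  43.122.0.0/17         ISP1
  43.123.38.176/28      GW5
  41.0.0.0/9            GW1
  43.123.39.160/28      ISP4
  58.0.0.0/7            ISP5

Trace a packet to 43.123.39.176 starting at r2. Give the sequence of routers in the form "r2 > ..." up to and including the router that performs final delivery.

r2 > r6 > r4 > r3

At r2: longest match for 43.123.39.176 is 43.122.0.0/15 -> r6
At r6: longest match for 43.123.39.176 is 43.122.0.0/15 -> r4
At r4: longest match for 43.123.39.176 is 43.0.0.0/9 -> r3
At r3: longest match for 43.123.39.176 is 43.122.0.0/15 -> directly connected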